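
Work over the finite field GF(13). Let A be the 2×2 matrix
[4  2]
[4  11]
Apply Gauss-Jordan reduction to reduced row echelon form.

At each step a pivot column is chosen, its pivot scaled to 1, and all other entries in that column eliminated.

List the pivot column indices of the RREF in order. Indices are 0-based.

step 1: normalize row 0 (÷4) = (1, 7)
  row 1: subtract 4×row0 = (0, 9)
step 2: normalize row 1 (÷9) = (0, 1)
  row 0: subtract 7×row1 = (1, 0)

pivot columns: 0, 1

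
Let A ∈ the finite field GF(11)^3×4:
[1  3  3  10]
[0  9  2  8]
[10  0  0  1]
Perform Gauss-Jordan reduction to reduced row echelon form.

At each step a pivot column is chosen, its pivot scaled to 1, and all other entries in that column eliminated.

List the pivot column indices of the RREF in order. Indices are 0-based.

pivot(0,0)=1: scale R0 → (1, 3, 3, 10)
  clear (2,0): R2 −= (10)R0 → (0, 3, 3, 0)
pivot(1,1)=9: scale R1 → (0, 1, 10, 7)
  clear (0,1): R0 −= (3)R1 → (1, 0, 6, 0)
  clear (2,1): R2 −= (3)R1 → (0, 0, 6, 1)
pivot(2,2)=6: scale R2 → (0, 0, 1, 2)
  clear (0,2): R0 −= (6)R2 → (1, 0, 0, 10)
  clear (1,2): R1 −= (10)R2 → (0, 1, 0, 9)

pivot columns: 0, 1, 2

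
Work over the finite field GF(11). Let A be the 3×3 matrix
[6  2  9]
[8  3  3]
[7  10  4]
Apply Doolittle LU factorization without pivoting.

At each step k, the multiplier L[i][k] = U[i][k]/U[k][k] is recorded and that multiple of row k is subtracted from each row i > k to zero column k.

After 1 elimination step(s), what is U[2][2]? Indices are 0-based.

U[2][2] = 10

[col 0] pivot 6
  R1 -= 5*R0 → (0, 4, 2)  (L[1][0] := 5)
  R2 -= 3*R0 → (0, 4, 10)  (L[2][0] := 3)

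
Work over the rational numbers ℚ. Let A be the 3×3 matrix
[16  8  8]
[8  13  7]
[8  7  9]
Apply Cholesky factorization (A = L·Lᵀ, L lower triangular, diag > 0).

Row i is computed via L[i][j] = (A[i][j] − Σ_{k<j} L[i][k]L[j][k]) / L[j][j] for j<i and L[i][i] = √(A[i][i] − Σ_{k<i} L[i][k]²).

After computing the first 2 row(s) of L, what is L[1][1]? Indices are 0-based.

Step 1: L[0][0] = √(16) = 4.
  L[1][0] = (8) / L[0][0] = 2.
Step 2: L[1][1] = √(9) = 3.

L[1][1] = 3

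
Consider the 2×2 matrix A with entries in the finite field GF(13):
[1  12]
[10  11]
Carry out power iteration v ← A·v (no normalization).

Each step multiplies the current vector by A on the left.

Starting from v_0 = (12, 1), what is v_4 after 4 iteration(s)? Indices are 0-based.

v_0 = (12, 1).
v_1 = A·v_0 = (11, 1).
v_2 = A·v_1 = (10, 4).
v_3 = A·v_2 = (6, 1).
v_4 = A·v_3 = (5, 6).

v_4 = (5, 6)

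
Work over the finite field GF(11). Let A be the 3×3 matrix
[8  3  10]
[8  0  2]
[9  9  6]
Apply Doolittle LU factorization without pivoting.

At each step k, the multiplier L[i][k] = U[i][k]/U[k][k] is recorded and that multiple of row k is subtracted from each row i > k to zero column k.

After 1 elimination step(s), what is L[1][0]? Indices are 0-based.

L[1][0] = 1

Step 1: pivot at (0,0) is 8.
  row1 ← row1 − (1)·row0  ⇒  L[1][0]=1, U row1=(0, 8, 3)
  row2 ← row2 − (8)·row0  ⇒  L[2][0]=8, U row2=(0, 7, 3)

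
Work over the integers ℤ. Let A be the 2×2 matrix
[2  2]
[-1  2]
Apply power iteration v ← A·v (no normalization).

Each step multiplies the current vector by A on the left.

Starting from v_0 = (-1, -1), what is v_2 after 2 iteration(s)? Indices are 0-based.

v_0 = (-1, -1).
v_1 = A·v_0 = (-4, -1).
v_2 = A·v_1 = (-10, 2).

v_2 = (-10, 2)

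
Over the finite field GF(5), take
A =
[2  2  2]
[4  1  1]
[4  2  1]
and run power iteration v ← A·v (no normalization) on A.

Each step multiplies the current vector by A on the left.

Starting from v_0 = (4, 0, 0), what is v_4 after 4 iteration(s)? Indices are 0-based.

v_0 = (4, 0, 0).
v_1 = A·v_0 = (3, 1, 1).
v_2 = A·v_1 = (0, 4, 0).
v_3 = A·v_2 = (3, 4, 3).
v_4 = A·v_3 = (0, 4, 3).

v_4 = (0, 4, 3)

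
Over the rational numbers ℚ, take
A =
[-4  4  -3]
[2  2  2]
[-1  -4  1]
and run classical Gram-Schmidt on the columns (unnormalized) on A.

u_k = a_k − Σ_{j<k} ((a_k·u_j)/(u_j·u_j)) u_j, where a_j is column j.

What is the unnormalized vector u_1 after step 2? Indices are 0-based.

Step 1: u_0 = a_0 = (-4, 2, -1).
Step 2: u_1 = a_1 − (-8/21)·u_0 = (52/21, 58/21, -92/21).

u_1 = (52/21, 58/21, -92/21)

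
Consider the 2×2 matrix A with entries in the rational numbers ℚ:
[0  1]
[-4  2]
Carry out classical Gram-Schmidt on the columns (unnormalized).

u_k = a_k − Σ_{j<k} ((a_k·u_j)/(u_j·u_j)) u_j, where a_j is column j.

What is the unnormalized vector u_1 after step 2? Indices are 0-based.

Step 1: u_0 = a_0 = (0, -4).
Step 2: u_1 = a_1 − (-1/2)·u_0 = (1, 0).

u_1 = (1, 0)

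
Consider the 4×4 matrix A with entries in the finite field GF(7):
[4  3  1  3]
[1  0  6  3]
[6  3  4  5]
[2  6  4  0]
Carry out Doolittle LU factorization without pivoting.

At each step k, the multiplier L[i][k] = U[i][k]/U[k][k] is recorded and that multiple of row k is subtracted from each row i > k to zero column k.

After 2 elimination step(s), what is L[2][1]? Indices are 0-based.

[col 0] pivot 4
  R1 -= 2*R0 → (0, 1, 4, 4)  (L[1][0] := 2)
  R2 -= 5*R0 → (0, 2, 6, 4)  (L[2][0] := 5)
  R3 -= 4*R0 → (0, 1, 0, 2)  (L[3][0] := 4)
[col 1] pivot 1
  R2 -= 2*R1 → (0, 0, 5, 3)  (L[2][1] := 2)
  R3 -= 1*R1 → (0, 0, 3, 5)  (L[3][1] := 1)

L[2][1] = 2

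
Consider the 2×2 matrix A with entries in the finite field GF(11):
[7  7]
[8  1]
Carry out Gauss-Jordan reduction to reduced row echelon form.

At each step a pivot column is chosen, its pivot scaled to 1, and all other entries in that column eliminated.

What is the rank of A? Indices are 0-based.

rank = 2

step 1: normalize row 0 (÷7) = (1, 1)
  row 1: subtract 8×row0 = (0, 4)
step 2: normalize row 1 (÷4) = (0, 1)
  row 0: subtract 1×row1 = (1, 0)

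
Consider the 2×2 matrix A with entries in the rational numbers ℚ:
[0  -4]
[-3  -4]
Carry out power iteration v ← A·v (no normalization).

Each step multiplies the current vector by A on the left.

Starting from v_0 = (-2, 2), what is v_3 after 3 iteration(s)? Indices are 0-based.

v_0 = (-2, 2).
v_1 = A·v_0 = (-8, -2).
v_2 = A·v_1 = (8, 32).
v_3 = A·v_2 = (-128, -152).

v_3 = (-128, -152)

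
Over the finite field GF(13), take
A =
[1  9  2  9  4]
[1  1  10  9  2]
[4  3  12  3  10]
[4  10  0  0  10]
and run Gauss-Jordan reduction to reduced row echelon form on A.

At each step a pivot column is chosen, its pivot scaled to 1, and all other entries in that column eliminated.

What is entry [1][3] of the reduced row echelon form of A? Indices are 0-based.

pivot(0,0)=1: scale R0 → (1, 9, 2, 9, 4)
  clear (1,0): R1 −= (1)R0 → (0, 5, 8, 0, 11)
  clear (2,0): R2 −= (4)R0 → (0, 6, 4, 6, 7)
  clear (3,0): R3 −= (4)R0 → (0, 0, 5, 3, 7)
pivot(1,1)=5: scale R1 → (0, 1, 12, 0, 10)
  clear (0,1): R0 −= (9)R1 → (1, 0, 11, 9, 5)
  clear (2,1): R2 −= (6)R1 → (0, 0, 10, 6, 12)
pivot(2,2)=10: scale R2 → (0, 0, 1, 11, 9)
  clear (0,2): R0 −= (11)R2 → (1, 0, 0, 5, 10)
  clear (1,2): R1 −= (12)R2 → (0, 1, 0, 11, 6)
  clear (3,2): R3 −= (5)R2 → (0, 0, 0, 0, 1)
col 3: no nonzero at/below row 3; advance.
pivot(3,4)=1: scale R3 → (0, 0, 0, 0, 1)
  clear (0,4): R0 −= (10)R3 → (1, 0, 0, 5, 0)
  clear (1,4): R1 −= (6)R3 → (0, 1, 0, 11, 0)
  clear (2,4): R2 −= (9)R3 → (0, 0, 1, 11, 0)

M[1][3] = 11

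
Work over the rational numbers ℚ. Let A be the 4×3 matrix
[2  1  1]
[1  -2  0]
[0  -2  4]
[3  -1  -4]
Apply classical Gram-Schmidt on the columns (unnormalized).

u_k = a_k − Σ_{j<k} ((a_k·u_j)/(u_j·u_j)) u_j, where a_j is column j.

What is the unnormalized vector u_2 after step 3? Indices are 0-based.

Step 1: u_0 = a_0 = (2, 1, 0, 3).
Step 2: u_1 = a_1 − (-3/14)·u_0 = (10/7, -25/14, -2, -5/14).
Step 3: u_2 = a_2 − (-5/7)·u_0 − (-72/131)·u_1 = (421/131, -35/131, 380/131, -269/131).

u_2 = (421/131, -35/131, 380/131, -269/131)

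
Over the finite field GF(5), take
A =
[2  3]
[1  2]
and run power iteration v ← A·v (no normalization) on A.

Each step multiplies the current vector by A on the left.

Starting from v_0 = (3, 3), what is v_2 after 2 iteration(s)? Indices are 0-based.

v_0 = (3, 3).
v_1 = A·v_0 = (0, 4).
v_2 = A·v_1 = (2, 3).

v_2 = (2, 3)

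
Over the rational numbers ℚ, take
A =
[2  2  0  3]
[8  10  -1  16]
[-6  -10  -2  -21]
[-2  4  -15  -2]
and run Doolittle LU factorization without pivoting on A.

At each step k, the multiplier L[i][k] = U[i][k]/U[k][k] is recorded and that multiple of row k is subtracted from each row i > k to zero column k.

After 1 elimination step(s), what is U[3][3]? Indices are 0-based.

U[3][3] = 1

[col 0] pivot 2
  R1 -= 4*R0 → (0, 2, -1, 4)  (L[1][0] := 4)
  R2 -= -3*R0 → (0, -4, -2, -12)  (L[2][0] := -3)
  R3 -= -1*R0 → (0, 6, -15, 1)  (L[3][0] := -1)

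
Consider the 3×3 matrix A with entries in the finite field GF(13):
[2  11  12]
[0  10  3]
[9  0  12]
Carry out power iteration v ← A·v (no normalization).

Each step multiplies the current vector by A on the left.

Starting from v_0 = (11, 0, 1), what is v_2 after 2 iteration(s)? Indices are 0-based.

v_0 = (11, 0, 1).
v_1 = A·v_0 = (8, 3, 7).
v_2 = A·v_1 = (3, 12, 0).

v_2 = (3, 12, 0)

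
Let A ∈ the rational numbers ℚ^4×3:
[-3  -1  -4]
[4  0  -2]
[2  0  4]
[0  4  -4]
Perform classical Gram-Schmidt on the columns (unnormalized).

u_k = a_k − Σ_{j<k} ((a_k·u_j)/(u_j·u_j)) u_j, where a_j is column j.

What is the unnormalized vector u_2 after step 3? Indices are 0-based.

Step 1: u_0 = a_0 = (-3, 4, 2, 0).
Step 2: u_1 = a_1 − (3/29)·u_0 = (-20/29, -12/29, -6/29, 4).
Step 3: u_2 = a_2 − (12/29)·u_0 − (-96/121)·u_1 = (-400/121, -482/121, 364/121, -100/121).

u_2 = (-400/121, -482/121, 364/121, -100/121)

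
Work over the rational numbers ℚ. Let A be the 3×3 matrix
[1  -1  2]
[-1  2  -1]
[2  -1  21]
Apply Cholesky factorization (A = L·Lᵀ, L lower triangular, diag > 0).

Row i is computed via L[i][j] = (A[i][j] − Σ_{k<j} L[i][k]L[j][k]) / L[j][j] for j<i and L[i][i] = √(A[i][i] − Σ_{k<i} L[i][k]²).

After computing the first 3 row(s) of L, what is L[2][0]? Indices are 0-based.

Step 1: L[0][0] = √(1) = 1.
  L[1][0] = (-1) / L[0][0] = -1.
Step 2: L[1][1] = √(1) = 1.
  L[2][0] = (2) / L[0][0] = 2.
  L[2][1] = (1) / L[1][1] = 1.
Step 3: L[2][2] = √(16) = 4.

L[2][0] = 2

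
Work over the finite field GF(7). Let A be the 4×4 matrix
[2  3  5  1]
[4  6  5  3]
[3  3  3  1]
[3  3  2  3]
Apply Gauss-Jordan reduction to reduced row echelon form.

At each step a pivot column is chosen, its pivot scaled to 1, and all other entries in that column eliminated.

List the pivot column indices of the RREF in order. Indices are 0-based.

pivot(0,0)=2: scale R0 → (1, 5, 6, 4)
  clear (1,0): R1 −= (4)R0 → (0, 0, 2, 1)
  clear (2,0): R2 −= (3)R0 → (0, 2, 6, 3)
  clear (3,0): R3 −= (3)R0 → (0, 2, 5, 5)
pivot(1,1): swap R1↔R2
pivot(1,1)=2: scale R1 → (0, 1, 3, 5)
  clear (0,1): R0 −= (5)R1 → (1, 0, 5, 0)
  clear (3,1): R3 −= (2)R1 → (0, 0, 6, 2)
pivot(2,2)=2: scale R2 → (0, 0, 1, 4)
  clear (0,2): R0 −= (5)R2 → (1, 0, 0, 1)
  clear (1,2): R1 −= (3)R2 → (0, 1, 0, 0)
  clear (3,2): R3 −= (6)R2 → (0, 0, 0, 6)
pivot(3,3)=6: scale R3 → (0, 0, 0, 1)
  clear (0,3): R0 −= (1)R3 → (1, 0, 0, 0)
  clear (2,3): R2 −= (4)R3 → (0, 0, 1, 0)

pivot columns: 0, 1, 2, 3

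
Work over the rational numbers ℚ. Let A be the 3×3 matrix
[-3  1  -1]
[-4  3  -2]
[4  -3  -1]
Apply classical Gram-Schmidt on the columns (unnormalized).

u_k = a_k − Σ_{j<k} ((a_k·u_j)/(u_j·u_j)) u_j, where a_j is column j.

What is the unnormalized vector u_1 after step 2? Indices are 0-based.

u_1 = (-40/41, 15/41, -15/41)

Step 1: u_0 = a_0 = (-3, -4, 4).
Step 2: u_1 = a_1 − (-27/41)·u_0 = (-40/41, 15/41, -15/41).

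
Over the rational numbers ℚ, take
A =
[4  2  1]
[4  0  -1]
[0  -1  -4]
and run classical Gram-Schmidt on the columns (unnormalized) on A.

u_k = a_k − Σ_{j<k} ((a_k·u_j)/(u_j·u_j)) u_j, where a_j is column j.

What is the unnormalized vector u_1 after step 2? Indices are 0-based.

Step 1: u_0 = a_0 = (4, 4, 0).
Step 2: u_1 = a_1 − (1/4)·u_0 = (1, -1, -1).

u_1 = (1, -1, -1)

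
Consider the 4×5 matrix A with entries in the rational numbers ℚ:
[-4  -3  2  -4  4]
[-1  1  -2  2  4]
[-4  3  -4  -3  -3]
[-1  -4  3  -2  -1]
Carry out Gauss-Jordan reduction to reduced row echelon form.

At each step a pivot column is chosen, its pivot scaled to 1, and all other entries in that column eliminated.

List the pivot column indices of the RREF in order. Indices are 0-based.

[1] R0 /= -4  ⇒  (1, 3/4, -1/2, 1, -1)
     R1 -= -1·R0  ⇒  (0, 7/4, -5/2, 3, 3)
     R2 -= -4·R0  ⇒  (0, 6, -6, 1, -7)
     R3 -= -1·R0  ⇒  (0, -13/4, 5/2, -1, -2)
[2] R1 /= 7/4  ⇒  (0, 1, -10/7, 12/7, 12/7)
     R0 -= 3/4·R1  ⇒  (1, 0, 4/7, -2/7, -16/7)
     R2 -= 6·R1  ⇒  (0, 0, 18/7, -65/7, -121/7)
     R3 -= -13/4·R1  ⇒  (0, 0, -15/7, 32/7, 25/7)
[3] R2 /= 18/7  ⇒  (0, 0, 1, -65/18, -121/18)
     R0 -= 4/7·R2  ⇒  (1, 0, 0, 16/9, 14/9)
     R1 -= -10/7·R2  ⇒  (0, 1, 0, -31/9, -71/9)
     R3 -= -15/7·R2  ⇒  (0, 0, 0, -19/6, -65/6)
[4] R3 /= -19/6  ⇒  (0, 0, 0, 1, 65/19)
     R0 -= 16/9·R3  ⇒  (1, 0, 0, 0, -86/19)
     R1 -= -31/9·R3  ⇒  (0, 1, 0, 0, 74/19)
     R2 -= -65/18·R3  ⇒  (0, 0, 1, 0, 107/19)

pivot columns: 0, 1, 2, 3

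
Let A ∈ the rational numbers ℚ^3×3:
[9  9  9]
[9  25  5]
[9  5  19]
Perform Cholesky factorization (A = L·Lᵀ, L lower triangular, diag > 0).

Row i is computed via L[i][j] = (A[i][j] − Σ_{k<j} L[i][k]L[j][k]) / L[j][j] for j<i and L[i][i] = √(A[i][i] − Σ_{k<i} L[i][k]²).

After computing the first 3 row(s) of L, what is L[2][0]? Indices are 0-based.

Step 1: L[0][0] = √(9) = 3.
  L[1][0] = (9) / L[0][0] = 3.
Step 2: L[1][1] = √(16) = 4.
  L[2][0] = (9) / L[0][0] = 3.
  L[2][1] = (-4) / L[1][1] = -1.
Step 3: L[2][2] = √(9) = 3.

L[2][0] = 3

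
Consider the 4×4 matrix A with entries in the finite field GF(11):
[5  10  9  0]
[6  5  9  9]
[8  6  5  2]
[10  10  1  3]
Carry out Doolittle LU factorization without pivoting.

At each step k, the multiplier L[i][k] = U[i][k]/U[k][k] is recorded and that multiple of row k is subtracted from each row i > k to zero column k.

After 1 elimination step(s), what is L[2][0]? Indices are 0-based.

[col 0] pivot 5
  R1 -= 10*R0 → (0, 4, 7, 9)  (L[1][0] := 10)
  R2 -= 6*R0 → (0, 1, 6, 2)  (L[2][0] := 6)
  R3 -= 2*R0 → (0, 1, 5, 3)  (L[3][0] := 2)

L[2][0] = 6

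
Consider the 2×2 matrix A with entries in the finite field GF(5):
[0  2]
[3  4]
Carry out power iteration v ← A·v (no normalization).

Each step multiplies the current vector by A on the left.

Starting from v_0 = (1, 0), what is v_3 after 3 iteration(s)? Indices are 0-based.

v_3 = (4, 1)

v_0 = (1, 0).
v_1 = A·v_0 = (0, 3).
v_2 = A·v_1 = (1, 2).
v_3 = A·v_2 = (4, 1).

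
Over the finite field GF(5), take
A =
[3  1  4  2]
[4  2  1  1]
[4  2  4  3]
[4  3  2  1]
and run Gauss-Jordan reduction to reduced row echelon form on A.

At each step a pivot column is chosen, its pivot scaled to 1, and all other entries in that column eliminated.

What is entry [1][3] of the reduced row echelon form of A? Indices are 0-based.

[1] R0 /= 3  ⇒  (1, 2, 3, 4)
     R1 -= 4·R0  ⇒  (0, 4, 4, 0)
     R2 -= 4·R0  ⇒  (0, 4, 2, 2)
     R3 -= 4·R0  ⇒  (0, 0, 0, 0)
[2] R1 /= 4  ⇒  (0, 1, 1, 0)
     R0 -= 2·R1  ⇒  (1, 0, 1, 4)
     R2 -= 4·R1  ⇒  (0, 0, 3, 2)
[3] R2 /= 3  ⇒  (0, 0, 1, 4)
     R0 -= 1·R2  ⇒  (1, 0, 0, 0)
     R1 -= 1·R2  ⇒  (0, 1, 0, 1)
column 3 empty below row 3

M[1][3] = 1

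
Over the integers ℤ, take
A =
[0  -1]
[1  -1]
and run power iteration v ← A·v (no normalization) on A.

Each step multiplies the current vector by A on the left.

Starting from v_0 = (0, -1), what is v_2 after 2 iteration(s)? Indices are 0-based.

v_2 = (-1, 0)

v_0 = (0, -1).
v_1 = A·v_0 = (1, 1).
v_2 = A·v_1 = (-1, 0).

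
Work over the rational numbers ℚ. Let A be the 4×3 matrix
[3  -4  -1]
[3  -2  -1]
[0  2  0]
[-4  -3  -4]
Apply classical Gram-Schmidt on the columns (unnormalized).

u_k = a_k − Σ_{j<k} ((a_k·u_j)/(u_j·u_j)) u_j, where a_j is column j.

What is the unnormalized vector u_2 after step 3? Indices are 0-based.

u_2 = (48/181, -176/181, -224/181, -96/181)

Step 1: u_0 = a_0 = (3, 3, 0, -4).
Step 2: u_1 = a_1 − (-3/17)·u_0 = (-59/17, -25/17, 2, -63/17).
Step 3: u_2 = a_2 − (5/17)·u_0 − (112/181)·u_1 = (48/181, -176/181, -224/181, -96/181).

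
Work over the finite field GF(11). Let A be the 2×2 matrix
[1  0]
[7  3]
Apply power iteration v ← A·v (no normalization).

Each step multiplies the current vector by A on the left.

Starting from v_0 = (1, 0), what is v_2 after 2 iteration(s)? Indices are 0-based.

v_2 = (1, 6)

v_0 = (1, 0).
v_1 = A·v_0 = (1, 7).
v_2 = A·v_1 = (1, 6).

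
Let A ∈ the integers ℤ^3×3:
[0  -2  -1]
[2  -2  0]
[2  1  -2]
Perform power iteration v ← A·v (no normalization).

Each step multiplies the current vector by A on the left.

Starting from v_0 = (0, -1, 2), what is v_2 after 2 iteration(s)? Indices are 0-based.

v_2 = (1, -4, 12)

v_0 = (0, -1, 2).
v_1 = A·v_0 = (0, 2, -5).
v_2 = A·v_1 = (1, -4, 12).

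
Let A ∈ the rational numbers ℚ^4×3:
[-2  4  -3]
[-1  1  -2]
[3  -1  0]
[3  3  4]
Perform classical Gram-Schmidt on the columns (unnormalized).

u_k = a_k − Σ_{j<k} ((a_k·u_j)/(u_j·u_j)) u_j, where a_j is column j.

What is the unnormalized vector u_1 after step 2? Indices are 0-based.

u_1 = (86/23, 20/23, -14/23, 78/23)

Step 1: u_0 = a_0 = (-2, -1, 3, 3).
Step 2: u_1 = a_1 − (-3/23)·u_0 = (86/23, 20/23, -14/23, 78/23).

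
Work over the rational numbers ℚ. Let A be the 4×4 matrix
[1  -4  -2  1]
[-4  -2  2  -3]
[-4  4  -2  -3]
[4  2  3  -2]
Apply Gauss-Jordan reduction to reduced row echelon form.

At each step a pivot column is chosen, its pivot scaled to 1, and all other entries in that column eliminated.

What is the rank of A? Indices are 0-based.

step 1: normalize row 0 (÷1) = (1, -4, -2, 1)
  row 1: subtract -4×row0 = (0, -18, -6, 1)
  row 2: subtract -4×row0 = (0, -12, -10, 1)
  row 3: subtract 4×row0 = (0, 18, 11, -6)
step 2: normalize row 1 (÷-18) = (0, 1, 1/3, -1/18)
  row 0: subtract -4×row1 = (1, 0, -2/3, 7/9)
  row 2: subtract -12×row1 = (0, 0, -6, 1/3)
  row 3: subtract 18×row1 = (0, 0, 5, -5)
step 3: normalize row 2 (÷-6) = (0, 0, 1, -1/18)
  row 0: subtract -2/3×row2 = (1, 0, 0, 20/27)
  row 1: subtract 1/3×row2 = (0, 1, 0, -1/27)
  row 3: subtract 5×row2 = (0, 0, 0, -85/18)
step 4: normalize row 3 (÷-85/18) = (0, 0, 0, 1)
  row 0: subtract 20/27×row3 = (1, 0, 0, 0)
  row 1: subtract -1/27×row3 = (0, 1, 0, 0)
  row 2: subtract -1/18×row3 = (0, 0, 1, 0)

rank = 4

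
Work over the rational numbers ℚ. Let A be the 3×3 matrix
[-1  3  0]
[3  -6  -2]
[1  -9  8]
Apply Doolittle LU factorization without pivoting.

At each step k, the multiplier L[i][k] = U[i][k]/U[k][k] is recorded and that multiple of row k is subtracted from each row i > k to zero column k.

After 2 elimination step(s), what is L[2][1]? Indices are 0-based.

L[2][1] = -2

k=0: U[0][0]=-1
  eliminate (1,0): mult=-3, new row 1: (0, 3, -2); set L[1][0]=-3
  eliminate (2,0): mult=-1, new row 2: (0, -6, 8); set L[2][0]=-1
k=1: U[1][1]=3
  eliminate (2,1): mult=-2, new row 2: (0, 0, 4); set L[2][1]=-2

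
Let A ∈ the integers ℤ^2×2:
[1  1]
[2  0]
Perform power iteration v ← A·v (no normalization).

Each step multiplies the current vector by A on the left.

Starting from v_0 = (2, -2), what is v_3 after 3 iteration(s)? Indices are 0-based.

v_0 = (2, -2).
v_1 = A·v_0 = (0, 4).
v_2 = A·v_1 = (4, 0).
v_3 = A·v_2 = (4, 8).

v_3 = (4, 8)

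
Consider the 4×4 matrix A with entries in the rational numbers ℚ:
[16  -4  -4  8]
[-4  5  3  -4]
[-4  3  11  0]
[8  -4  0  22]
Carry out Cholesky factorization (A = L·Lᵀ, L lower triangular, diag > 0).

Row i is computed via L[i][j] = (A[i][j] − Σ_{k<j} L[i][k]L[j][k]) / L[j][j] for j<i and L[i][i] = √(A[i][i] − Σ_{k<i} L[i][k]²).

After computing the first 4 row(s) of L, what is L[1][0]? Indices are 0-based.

L[1][0] = -1

Step 1: L[0][0] = √(16) = 4.
  L[1][0] = (-4) / L[0][0] = -1.
Step 2: L[1][1] = √(4) = 2.
  L[2][0] = (-4) / L[0][0] = -1.
  L[2][1] = (2) / L[1][1] = 1.
Step 3: L[2][2] = √(9) = 3.
  L[3][0] = (8) / L[0][0] = 2.
  L[3][1] = (-2) / L[1][1] = -1.
  L[3][2] = (3) / L[2][2] = 1.
Step 4: L[3][3] = √(16) = 4.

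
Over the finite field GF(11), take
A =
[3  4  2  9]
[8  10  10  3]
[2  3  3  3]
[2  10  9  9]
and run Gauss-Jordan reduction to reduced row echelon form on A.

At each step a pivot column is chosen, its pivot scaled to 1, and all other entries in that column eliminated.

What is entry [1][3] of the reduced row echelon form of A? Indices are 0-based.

M[1][3] = 1

[1] R0 /= 3  ⇒  (1, 5, 8, 3)
     R1 -= 8·R0  ⇒  (0, 3, 1, 1)
     R2 -= 2·R0  ⇒  (0, 4, 9, 8)
     R3 -= 2·R0  ⇒  (0, 0, 4, 3)
[2] R1 /= 3  ⇒  (0, 1, 4, 4)
     R0 -= 5·R1  ⇒  (1, 0, 10, 5)
     R2 -= 4·R1  ⇒  (0, 0, 4, 3)
[3] R2 /= 4  ⇒  (0, 0, 1, 9)
     R0 -= 10·R2  ⇒  (1, 0, 0, 3)
     R1 -= 4·R2  ⇒  (0, 1, 0, 1)
     R3 -= 4·R2  ⇒  (0, 0, 0, 0)
column 3 empty below row 3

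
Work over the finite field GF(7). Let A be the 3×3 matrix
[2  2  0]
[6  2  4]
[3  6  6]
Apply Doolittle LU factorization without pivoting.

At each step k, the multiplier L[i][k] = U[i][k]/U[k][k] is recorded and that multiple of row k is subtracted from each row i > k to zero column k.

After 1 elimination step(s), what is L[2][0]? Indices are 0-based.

L[2][0] = 5

[col 0] pivot 2
  R1 -= 3*R0 → (0, 3, 4)  (L[1][0] := 3)
  R2 -= 5*R0 → (0, 3, 6)  (L[2][0] := 5)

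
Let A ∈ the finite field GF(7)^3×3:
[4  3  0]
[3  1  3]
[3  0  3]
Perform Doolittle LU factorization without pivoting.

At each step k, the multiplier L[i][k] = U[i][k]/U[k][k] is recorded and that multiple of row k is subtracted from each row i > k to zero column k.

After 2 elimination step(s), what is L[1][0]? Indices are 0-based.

k=0: U[0][0]=4
  eliminate (1,0): mult=6, new row 1: (0, 4, 3); set L[1][0]=6
  eliminate (2,0): mult=6, new row 2: (0, 3, 3); set L[2][0]=6
k=1: U[1][1]=4
  eliminate (2,1): mult=6, new row 2: (0, 0, 6); set L[2][1]=6

L[1][0] = 6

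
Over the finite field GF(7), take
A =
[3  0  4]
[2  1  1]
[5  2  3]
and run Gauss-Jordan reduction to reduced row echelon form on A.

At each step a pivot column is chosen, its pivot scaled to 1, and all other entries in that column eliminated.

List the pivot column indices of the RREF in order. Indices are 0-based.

pivot columns: 0, 1, 2

pivot(0,0)=3: scale R0 → (1, 0, 6)
  clear (1,0): R1 −= (2)R0 → (0, 1, 3)
  clear (2,0): R2 −= (5)R0 → (0, 2, 1)
pivot(1,1)=1: scale R1 → (0, 1, 3)
  clear (2,1): R2 −= (2)R1 → (0, 0, 2)
pivot(2,2)=2: scale R2 → (0, 0, 1)
  clear (0,2): R0 −= (6)R2 → (1, 0, 0)
  clear (1,2): R1 −= (3)R2 → (0, 1, 0)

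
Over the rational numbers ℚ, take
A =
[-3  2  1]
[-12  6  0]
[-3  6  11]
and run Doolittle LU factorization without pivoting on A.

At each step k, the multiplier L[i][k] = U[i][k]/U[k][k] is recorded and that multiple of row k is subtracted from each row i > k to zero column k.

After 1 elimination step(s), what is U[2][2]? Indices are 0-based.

[col 0] pivot -3
  R1 -= 4*R0 → (0, -2, -4)  (L[1][0] := 4)
  R2 -= 1*R0 → (0, 4, 10)  (L[2][0] := 1)

U[2][2] = 10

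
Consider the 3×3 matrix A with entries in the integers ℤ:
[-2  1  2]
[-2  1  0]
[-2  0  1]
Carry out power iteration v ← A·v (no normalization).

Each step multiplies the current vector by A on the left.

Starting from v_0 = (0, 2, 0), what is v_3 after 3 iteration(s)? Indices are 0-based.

v_3 = (-6, 2, 0)

v_0 = (0, 2, 0).
v_1 = A·v_0 = (2, 2, 0).
v_2 = A·v_1 = (-2, -2, -4).
v_3 = A·v_2 = (-6, 2, 0).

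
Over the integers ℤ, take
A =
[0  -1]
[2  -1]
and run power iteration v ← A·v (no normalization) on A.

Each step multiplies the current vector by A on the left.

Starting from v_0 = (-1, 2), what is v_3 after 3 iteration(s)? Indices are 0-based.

v_3 = (0, 8)

v_0 = (-1, 2).
v_1 = A·v_0 = (-2, -4).
v_2 = A·v_1 = (4, 0).
v_3 = A·v_2 = (0, 8).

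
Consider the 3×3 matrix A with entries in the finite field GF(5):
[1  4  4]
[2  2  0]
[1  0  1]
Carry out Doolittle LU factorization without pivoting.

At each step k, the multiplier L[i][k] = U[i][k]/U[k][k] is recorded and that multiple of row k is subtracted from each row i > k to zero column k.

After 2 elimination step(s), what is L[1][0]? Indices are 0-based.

L[1][0] = 2

k=0: U[0][0]=1
  eliminate (1,0): mult=2, new row 1: (0, 4, 2); set L[1][0]=2
  eliminate (2,0): mult=1, new row 2: (0, 1, 2); set L[2][0]=1
k=1: U[1][1]=4
  eliminate (2,1): mult=4, new row 2: (0, 0, 4); set L[2][1]=4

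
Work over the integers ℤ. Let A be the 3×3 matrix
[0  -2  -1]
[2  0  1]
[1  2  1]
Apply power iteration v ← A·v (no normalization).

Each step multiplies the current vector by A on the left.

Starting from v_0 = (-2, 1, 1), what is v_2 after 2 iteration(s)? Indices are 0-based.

v_0 = (-2, 1, 1).
v_1 = A·v_0 = (-3, -3, 1).
v_2 = A·v_1 = (5, -5, -8).

v_2 = (5, -5, -8)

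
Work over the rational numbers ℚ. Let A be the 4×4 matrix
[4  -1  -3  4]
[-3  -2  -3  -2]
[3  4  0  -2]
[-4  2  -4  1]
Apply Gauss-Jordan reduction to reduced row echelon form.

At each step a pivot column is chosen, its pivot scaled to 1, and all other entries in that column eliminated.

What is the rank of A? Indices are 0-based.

rank = 4

[1] R0 /= 4  ⇒  (1, -1/4, -3/4, 1)
     R1 -= -3·R0  ⇒  (0, -11/4, -21/4, 1)
     R2 -= 3·R0  ⇒  (0, 19/4, 9/4, -5)
     R3 -= -4·R0  ⇒  (0, 1, -7, 5)
[2] R1 /= -11/4  ⇒  (0, 1, 21/11, -4/11)
     R0 -= -1/4·R1  ⇒  (1, 0, -3/11, 10/11)
     R2 -= 19/4·R1  ⇒  (0, 0, -75/11, -36/11)
     R3 -= 1·R1  ⇒  (0, 0, -98/11, 59/11)
[3] R2 /= -75/11  ⇒  (0, 0, 1, 12/25)
     R0 -= -3/11·R2  ⇒  (1, 0, 0, 26/25)
     R1 -= 21/11·R2  ⇒  (0, 1, 0, -32/25)
     R3 -= -98/11·R2  ⇒  (0, 0, 0, 241/25)
[4] R3 /= 241/25  ⇒  (0, 0, 0, 1)
     R0 -= 26/25·R3  ⇒  (1, 0, 0, 0)
     R1 -= -32/25·R3  ⇒  (0, 1, 0, 0)
     R2 -= 12/25·R3  ⇒  (0, 0, 1, 0)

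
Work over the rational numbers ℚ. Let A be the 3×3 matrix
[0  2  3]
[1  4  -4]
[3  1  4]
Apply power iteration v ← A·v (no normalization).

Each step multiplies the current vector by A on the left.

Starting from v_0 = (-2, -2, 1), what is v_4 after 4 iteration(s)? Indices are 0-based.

v_4 = (-1023, 703, -1787)

v_0 = (-2, -2, 1).
v_1 = A·v_0 = (-1, -14, -4).
v_2 = A·v_1 = (-40, -41, -33).
v_3 = A·v_2 = (-181, -72, -293).
v_4 = A·v_3 = (-1023, 703, -1787).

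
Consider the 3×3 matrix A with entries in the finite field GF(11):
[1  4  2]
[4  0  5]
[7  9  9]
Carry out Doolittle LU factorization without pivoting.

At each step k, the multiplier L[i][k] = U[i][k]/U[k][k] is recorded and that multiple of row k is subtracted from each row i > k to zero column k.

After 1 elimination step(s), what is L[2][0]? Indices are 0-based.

Step 1: pivot at (0,0) is 1.
  row1 ← row1 − (4)·row0  ⇒  L[1][0]=4, U row1=(0, 6, 8)
  row2 ← row2 − (7)·row0  ⇒  L[2][0]=7, U row2=(0, 3, 6)

L[2][0] = 7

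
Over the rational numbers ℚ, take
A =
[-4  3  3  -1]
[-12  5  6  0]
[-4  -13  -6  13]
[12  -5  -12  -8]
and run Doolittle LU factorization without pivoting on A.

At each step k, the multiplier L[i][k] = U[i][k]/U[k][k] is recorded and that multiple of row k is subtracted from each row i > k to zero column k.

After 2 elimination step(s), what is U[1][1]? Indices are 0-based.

[col 0] pivot -4
  R1 -= 3*R0 → (0, -4, -3, 3)  (L[1][0] := 3)
  R2 -= 1*R0 → (0, -16, -9, 14)  (L[2][0] := 1)
  R3 -= -3*R0 → (0, 4, -3, -11)  (L[3][0] := -3)
[col 1] pivot -4
  R2 -= 4*R1 → (0, 0, 3, 2)  (L[2][1] := 4)
  R3 -= -1*R1 → (0, 0, -6, -8)  (L[3][1] := -1)

U[1][1] = -4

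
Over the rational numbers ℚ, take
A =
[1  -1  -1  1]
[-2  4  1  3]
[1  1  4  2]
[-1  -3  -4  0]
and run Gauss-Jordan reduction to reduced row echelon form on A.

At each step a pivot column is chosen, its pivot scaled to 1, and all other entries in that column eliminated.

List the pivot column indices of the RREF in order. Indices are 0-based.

[1] R0 /= 1  ⇒  (1, -1, -1, 1)
     R1 -= -2·R0  ⇒  (0, 2, -1, 5)
     R2 -= 1·R0  ⇒  (0, 2, 5, 1)
     R3 -= -1·R0  ⇒  (0, -4, -5, 1)
[2] R1 /= 2  ⇒  (0, 1, -1/2, 5/2)
     R0 -= -1·R1  ⇒  (1, 0, -3/2, 7/2)
     R2 -= 2·R1  ⇒  (0, 0, 6, -4)
     R3 -= -4·R1  ⇒  (0, 0, -7, 11)
[3] R2 /= 6  ⇒  (0, 0, 1, -2/3)
     R0 -= -3/2·R2  ⇒  (1, 0, 0, 5/2)
     R1 -= -1/2·R2  ⇒  (0, 1, 0, 13/6)
     R3 -= -7·R2  ⇒  (0, 0, 0, 19/3)
[4] R3 /= 19/3  ⇒  (0, 0, 0, 1)
     R0 -= 5/2·R3  ⇒  (1, 0, 0, 0)
     R1 -= 13/6·R3  ⇒  (0, 1, 0, 0)
     R2 -= -2/3·R3  ⇒  (0, 0, 1, 0)

pivot columns: 0, 1, 2, 3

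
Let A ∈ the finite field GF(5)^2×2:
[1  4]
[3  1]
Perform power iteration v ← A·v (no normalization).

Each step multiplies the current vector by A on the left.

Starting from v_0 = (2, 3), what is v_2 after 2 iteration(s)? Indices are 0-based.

v_2 = (0, 1)

v_0 = (2, 3).
v_1 = A·v_0 = (4, 4).
v_2 = A·v_1 = (0, 1).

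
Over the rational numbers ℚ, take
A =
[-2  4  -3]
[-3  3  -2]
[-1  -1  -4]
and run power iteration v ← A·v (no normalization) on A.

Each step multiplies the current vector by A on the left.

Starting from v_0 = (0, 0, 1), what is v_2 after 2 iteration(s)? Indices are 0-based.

v_2 = (10, 11, 21)

v_0 = (0, 0, 1).
v_1 = A·v_0 = (-3, -2, -4).
v_2 = A·v_1 = (10, 11, 21).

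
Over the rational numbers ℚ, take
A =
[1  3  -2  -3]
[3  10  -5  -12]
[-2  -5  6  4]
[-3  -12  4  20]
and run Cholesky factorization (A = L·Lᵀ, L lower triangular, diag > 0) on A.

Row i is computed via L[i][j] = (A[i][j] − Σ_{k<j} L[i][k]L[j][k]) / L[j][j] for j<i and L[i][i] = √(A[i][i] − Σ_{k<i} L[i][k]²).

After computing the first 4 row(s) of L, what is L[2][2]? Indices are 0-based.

L[2][2] = 1

Step 1: L[0][0] = √(1) = 1.
  L[1][0] = (3) / L[0][0] = 3.
Step 2: L[1][1] = √(1) = 1.
  L[2][0] = (-2) / L[0][0] = -2.
  L[2][1] = (1) / L[1][1] = 1.
Step 3: L[2][2] = √(1) = 1.
  L[3][0] = (-3) / L[0][0] = -3.
  L[3][1] = (-3) / L[1][1] = -3.
  L[3][2] = (1) / L[2][2] = 1.
Step 4: L[3][3] = √(1) = 1.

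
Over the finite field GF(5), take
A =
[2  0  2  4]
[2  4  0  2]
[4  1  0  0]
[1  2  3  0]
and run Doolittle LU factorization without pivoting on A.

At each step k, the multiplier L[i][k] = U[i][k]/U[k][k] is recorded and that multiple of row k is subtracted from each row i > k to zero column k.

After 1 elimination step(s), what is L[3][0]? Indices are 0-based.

L[3][0] = 3

k=0: U[0][0]=2
  eliminate (1,0): mult=1, new row 1: (0, 4, 3, 3); set L[1][0]=1
  eliminate (2,0): mult=2, new row 2: (0, 1, 1, 2); set L[2][0]=2
  eliminate (3,0): mult=3, new row 3: (0, 2, 2, 3); set L[3][0]=3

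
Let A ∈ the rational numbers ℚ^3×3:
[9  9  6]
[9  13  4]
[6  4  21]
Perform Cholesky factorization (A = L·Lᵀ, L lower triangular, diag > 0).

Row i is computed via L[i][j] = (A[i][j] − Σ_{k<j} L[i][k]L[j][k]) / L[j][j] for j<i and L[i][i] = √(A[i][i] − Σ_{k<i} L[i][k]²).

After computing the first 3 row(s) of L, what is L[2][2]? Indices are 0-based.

Step 1: L[0][0] = √(9) = 3.
  L[1][0] = (9) / L[0][0] = 3.
Step 2: L[1][1] = √(4) = 2.
  L[2][0] = (6) / L[0][0] = 2.
  L[2][1] = (-2) / L[1][1] = -1.
Step 3: L[2][2] = √(16) = 4.

L[2][2] = 4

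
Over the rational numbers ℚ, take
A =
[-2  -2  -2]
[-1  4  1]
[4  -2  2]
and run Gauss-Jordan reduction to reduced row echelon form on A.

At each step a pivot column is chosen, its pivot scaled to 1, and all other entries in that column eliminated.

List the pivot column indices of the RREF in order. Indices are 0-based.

step 1: normalize row 0 (÷-2) = (1, 1, 1)
  row 1: subtract -1×row0 = (0, 5, 2)
  row 2: subtract 4×row0 = (0, -6, -2)
step 2: normalize row 1 (÷5) = (0, 1, 2/5)
  row 0: subtract 1×row1 = (1, 0, 3/5)
  row 2: subtract -6×row1 = (0, 0, 2/5)
step 3: normalize row 2 (÷2/5) = (0, 0, 1)
  row 0: subtract 3/5×row2 = (1, 0, 0)
  row 1: subtract 2/5×row2 = (0, 1, 0)

pivot columns: 0, 1, 2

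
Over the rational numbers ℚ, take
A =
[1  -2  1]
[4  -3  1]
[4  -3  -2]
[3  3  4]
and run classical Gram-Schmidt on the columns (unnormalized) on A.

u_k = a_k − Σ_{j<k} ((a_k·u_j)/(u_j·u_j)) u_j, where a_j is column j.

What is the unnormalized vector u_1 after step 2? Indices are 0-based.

u_1 = (-67/42, -29/21, -29/21, 59/14)

Step 1: u_0 = a_0 = (1, 4, 4, 3).
Step 2: u_1 = a_1 − (-17/42)·u_0 = (-67/42, -29/21, -29/21, 59/14).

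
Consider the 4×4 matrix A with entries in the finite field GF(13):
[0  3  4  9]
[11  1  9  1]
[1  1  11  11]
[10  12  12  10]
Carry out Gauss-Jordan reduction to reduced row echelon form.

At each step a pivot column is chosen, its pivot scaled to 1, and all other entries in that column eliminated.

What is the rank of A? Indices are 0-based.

[1] R0 <-> R1
[1] R0 /= 11  ⇒  (1, 6, 2, 6)
     R2 -= 1·R0  ⇒  (0, 8, 9, 5)
     R3 -= 10·R0  ⇒  (0, 4, 5, 2)
[2] R1 /= 3  ⇒  (0, 1, 10, 3)
     R0 -= 6·R1  ⇒  (1, 0, 7, 1)
     R2 -= 8·R1  ⇒  (0, 0, 7, 7)
     R3 -= 4·R1  ⇒  (0, 0, 4, 3)
[3] R2 /= 7  ⇒  (0, 0, 1, 1)
     R0 -= 7·R2  ⇒  (1, 0, 0, 7)
     R1 -= 10·R2  ⇒  (0, 1, 0, 6)
     R3 -= 4·R2  ⇒  (0, 0, 0, 12)
[4] R3 /= 12  ⇒  (0, 0, 0, 1)
     R0 -= 7·R3  ⇒  (1, 0, 0, 0)
     R1 -= 6·R3  ⇒  (0, 1, 0, 0)
     R2 -= 1·R3  ⇒  (0, 0, 1, 0)

rank = 4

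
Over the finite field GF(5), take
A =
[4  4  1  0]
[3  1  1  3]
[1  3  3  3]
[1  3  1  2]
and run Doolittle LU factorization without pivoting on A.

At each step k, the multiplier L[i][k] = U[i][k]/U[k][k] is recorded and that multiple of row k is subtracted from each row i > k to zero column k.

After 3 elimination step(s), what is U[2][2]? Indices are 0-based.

Step 1: pivot at (0,0) is 4.
  row1 ← row1 − (2)·row0  ⇒  L[1][0]=2, U row1=(0, 3, 4, 3)
  row2 ← row2 − (4)·row0  ⇒  L[2][0]=4, U row2=(0, 2, 4, 3)
  row3 ← row3 − (4)·row0  ⇒  L[3][0]=4, U row3=(0, 2, 2, 2)
Step 2: pivot at (1,1) is 3.
  row2 ← row2 − (4)·row1  ⇒  L[2][1]=4, U row2=(0, 0, 3, 1)
  row3 ← row3 − (4)·row1  ⇒  L[3][1]=4, U row3=(0, 0, 1, 0)
Step 3: pivot at (2,2) is 3.
  row3 ← row3 − (2)·row2  ⇒  L[3][2]=2, U row3=(0, 0, 0, 3)

U[2][2] = 3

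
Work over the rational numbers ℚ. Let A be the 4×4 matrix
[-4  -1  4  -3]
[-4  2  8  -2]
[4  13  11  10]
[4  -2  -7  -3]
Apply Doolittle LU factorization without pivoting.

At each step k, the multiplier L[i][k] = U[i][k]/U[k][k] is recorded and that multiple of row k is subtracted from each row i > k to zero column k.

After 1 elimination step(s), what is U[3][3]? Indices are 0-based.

Step 1: pivot at (0,0) is -4.
  row1 ← row1 − (1)·row0  ⇒  L[1][0]=1, U row1=(0, 3, 4, 1)
  row2 ← row2 − (-1)·row0  ⇒  L[2][0]=-1, U row2=(0, 12, 15, 7)
  row3 ← row3 − (-1)·row0  ⇒  L[3][0]=-1, U row3=(0, -3, -3, -6)

U[3][3] = -6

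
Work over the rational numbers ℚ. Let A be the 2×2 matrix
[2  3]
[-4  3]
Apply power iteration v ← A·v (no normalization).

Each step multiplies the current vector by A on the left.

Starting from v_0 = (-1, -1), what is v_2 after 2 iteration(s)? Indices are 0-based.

v_2 = (-7, 23)

v_0 = (-1, -1).
v_1 = A·v_0 = (-5, 1).
v_2 = A·v_1 = (-7, 23).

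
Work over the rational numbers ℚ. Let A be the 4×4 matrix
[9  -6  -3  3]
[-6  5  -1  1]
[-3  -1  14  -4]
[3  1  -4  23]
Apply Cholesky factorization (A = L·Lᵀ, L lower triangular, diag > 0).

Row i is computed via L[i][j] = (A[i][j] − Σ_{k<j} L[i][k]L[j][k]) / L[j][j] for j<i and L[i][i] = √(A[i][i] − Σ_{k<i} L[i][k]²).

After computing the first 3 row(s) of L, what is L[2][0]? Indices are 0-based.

Step 1: L[0][0] = √(9) = 3.
  L[1][0] = (-6) / L[0][0] = -2.
Step 2: L[1][1] = √(1) = 1.
  L[2][0] = (-3) / L[0][0] = -1.
  L[2][1] = (-3) / L[1][1] = -3.
Step 3: L[2][2] = √(4) = 2.

L[2][0] = -1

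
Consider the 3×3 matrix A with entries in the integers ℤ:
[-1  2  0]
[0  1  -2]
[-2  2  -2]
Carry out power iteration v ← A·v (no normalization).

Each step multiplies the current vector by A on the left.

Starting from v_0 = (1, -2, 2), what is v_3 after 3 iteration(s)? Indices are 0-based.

v_3 = (35, -22, 6)

v_0 = (1, -2, 2).
v_1 = A·v_0 = (-5, -6, -10).
v_2 = A·v_1 = (-7, 14, 18).
v_3 = A·v_2 = (35, -22, 6).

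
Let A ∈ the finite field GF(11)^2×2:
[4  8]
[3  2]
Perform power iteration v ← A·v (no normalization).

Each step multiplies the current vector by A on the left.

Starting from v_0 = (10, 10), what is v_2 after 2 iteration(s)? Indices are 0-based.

v_0 = (10, 10).
v_1 = A·v_0 = (10, 6).
v_2 = A·v_1 = (0, 9).

v_2 = (0, 9)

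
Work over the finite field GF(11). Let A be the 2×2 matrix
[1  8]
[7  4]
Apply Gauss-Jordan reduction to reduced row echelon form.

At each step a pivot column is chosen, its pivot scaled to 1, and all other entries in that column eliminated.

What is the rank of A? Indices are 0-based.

rank = 2

pivot(0,0)=1: scale R0 → (1, 8)
  clear (1,0): R1 −= (7)R0 → (0, 3)
pivot(1,1)=3: scale R1 → (0, 1)
  clear (0,1): R0 −= (8)R1 → (1, 0)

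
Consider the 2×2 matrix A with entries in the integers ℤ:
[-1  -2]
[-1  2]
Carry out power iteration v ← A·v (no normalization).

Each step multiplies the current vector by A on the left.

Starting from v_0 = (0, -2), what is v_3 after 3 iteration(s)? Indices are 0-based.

v_3 = (20, -28)

v_0 = (0, -2).
v_1 = A·v_0 = (4, -4).
v_2 = A·v_1 = (4, -12).
v_3 = A·v_2 = (20, -28).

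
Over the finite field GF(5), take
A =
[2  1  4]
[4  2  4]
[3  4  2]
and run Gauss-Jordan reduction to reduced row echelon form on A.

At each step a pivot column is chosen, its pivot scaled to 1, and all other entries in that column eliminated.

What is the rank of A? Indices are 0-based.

rank = 2

[1] R0 /= 2  ⇒  (1, 3, 2)
     R1 -= 4·R0  ⇒  (0, 0, 1)
     R2 -= 3·R0  ⇒  (0, 0, 1)
column 1 empty below row 1
[2] R1 /= 1  ⇒  (0, 0, 1)
     R0 -= 2·R1  ⇒  (1, 3, 0)
     R2 -= 1·R1  ⇒  (0, 0, 0)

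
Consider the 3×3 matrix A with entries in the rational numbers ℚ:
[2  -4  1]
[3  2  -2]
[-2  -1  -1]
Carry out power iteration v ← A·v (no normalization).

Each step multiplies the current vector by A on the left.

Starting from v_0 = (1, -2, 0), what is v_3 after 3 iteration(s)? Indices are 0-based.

v_0 = (1, -2, 0).
v_1 = A·v_0 = (10, -1, 0).
v_2 = A·v_1 = (24, 28, -19).
v_3 = A·v_2 = (-83, 166, -57).

v_3 = (-83, 166, -57)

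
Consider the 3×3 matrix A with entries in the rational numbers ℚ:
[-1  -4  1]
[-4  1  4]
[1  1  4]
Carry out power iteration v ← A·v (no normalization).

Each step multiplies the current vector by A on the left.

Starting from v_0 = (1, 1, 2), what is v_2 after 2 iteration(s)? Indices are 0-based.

v_2 = (-7, 57, 42)

v_0 = (1, 1, 2).
v_1 = A·v_0 = (-3, 5, 10).
v_2 = A·v_1 = (-7, 57, 42).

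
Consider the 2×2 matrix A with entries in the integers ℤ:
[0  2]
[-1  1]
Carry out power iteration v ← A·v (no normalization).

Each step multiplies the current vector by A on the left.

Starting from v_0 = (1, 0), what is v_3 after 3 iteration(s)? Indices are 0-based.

v_0 = (1, 0).
v_1 = A·v_0 = (0, -1).
v_2 = A·v_1 = (-2, -1).
v_3 = A·v_2 = (-2, 1).

v_3 = (-2, 1)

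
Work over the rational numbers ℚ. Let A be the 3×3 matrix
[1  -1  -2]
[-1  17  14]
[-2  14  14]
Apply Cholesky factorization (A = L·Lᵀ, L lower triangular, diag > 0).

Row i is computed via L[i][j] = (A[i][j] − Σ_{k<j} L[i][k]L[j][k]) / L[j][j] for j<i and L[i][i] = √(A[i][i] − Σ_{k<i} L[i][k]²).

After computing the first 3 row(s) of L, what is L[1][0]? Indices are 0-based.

Step 1: L[0][0] = √(1) = 1.
  L[1][0] = (-1) / L[0][0] = -1.
Step 2: L[1][1] = √(16) = 4.
  L[2][0] = (-2) / L[0][0] = -2.
  L[2][1] = (12) / L[1][1] = 3.
Step 3: L[2][2] = √(1) = 1.

L[1][0] = -1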